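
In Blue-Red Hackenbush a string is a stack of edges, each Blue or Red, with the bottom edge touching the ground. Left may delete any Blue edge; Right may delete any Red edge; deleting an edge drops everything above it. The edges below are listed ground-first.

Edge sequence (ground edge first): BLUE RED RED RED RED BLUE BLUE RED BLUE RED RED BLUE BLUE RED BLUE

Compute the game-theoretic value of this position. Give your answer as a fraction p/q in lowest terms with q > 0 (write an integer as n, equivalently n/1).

1691/16384

step 1: add BLUE to get B; options L={ 0 } R={ · } -> 1
step 2: add RED to get BR; options L={ 0 } R={ 1 } -> 1/2
step 3: add RED to get BRR; options L={ 0 } R={ 1/2; 1 } -> 1/4
step 4: add RED to get BRRR; options L={ 0 } R={ 1/4; 1/2; 1 } -> 1/8
step 5: add RED to get BRRRR; options L={ 0 } R={ 1/8; 1/4; 1/2; 1 } -> 1/16
step 6: add BLUE to get BRRRRB; options L={ 0; 1/16 } R={ 1/8; 1/4; 1/2; 1 } -> 3/32
step 7: add BLUE to get BRRRRBB; options L={ 0; 1/16; 3/32 } R={ 1/8; 1/4; 1/2; 1 } -> 7/64
step 8: add RED to get BRRRRBBR; options L={ 0; 1/16; 3/32 } R={ 7/64; 1/8; 1/4; 1/2; 1 } -> 13/128
step 9: add BLUE to get BRRRRBBRB; options L={ 0; 1/16; 3/32; 13/128 } R={ 7/64; 1/8; 1/4; 1/2; 1 } -> 27/256
step 10: add RED to get BRRRRBBRBR; options L={ 0; 1/16; 3/32; 13/128 } R={ 27/256; 7/64; 1/8; 1/4; 1/2; 1 } -> 53/512
step 11: add RED to get BRRRRBBRBRR; options L={ 0; 1/16; 3/32; 13/128 } R={ 53/512; 27/256; 7/64; 1/8; 1/4; 1/2; 1 } -> 105/1024
step 12: add BLUE to get BRRRRBBRBRRB; options L={ 0; 1/16; 3/32; 13/128; 105/1024 } R={ 53/512; 27/256; 7/64; 1/8; 1/4; 1/2; 1 } -> 211/2048
step 13: add BLUE to get BRRRRBBRBRRBB; options L={ 0; 1/16; 3/32; 13/128; 105/1024; 211/2048 } R={ 53/512; 27/256; 7/64; 1/8; 1/4; 1/2; 1 } -> 423/4096
step 14: add RED to get BRRRRBBRBRRBBR; options L={ 0; 1/16; 3/32; 13/128; 105/1024; 211/2048 } R={ 423/4096; 53/512; 27/256; 7/64; 1/8; 1/4; 1/2; 1 } -> 845/8192
step 15: add BLUE to get BRRRRBBRBRRBBRB; options L={ 0; 1/16; 3/32; 13/128; 105/1024; 211/2048; 845/8192 } R={ 423/4096; 53/512; 27/256; 7/64; 1/8; 1/4; 1/2; 1 } -> 1691/16384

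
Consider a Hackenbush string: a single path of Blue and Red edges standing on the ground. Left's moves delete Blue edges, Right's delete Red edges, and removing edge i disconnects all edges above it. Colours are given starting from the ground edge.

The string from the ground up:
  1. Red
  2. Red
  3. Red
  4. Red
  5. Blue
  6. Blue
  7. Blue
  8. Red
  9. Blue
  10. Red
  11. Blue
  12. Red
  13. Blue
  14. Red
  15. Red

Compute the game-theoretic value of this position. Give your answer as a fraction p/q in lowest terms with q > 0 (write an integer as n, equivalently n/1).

-6487/2048

edge 1 of 15 (Red): { ∅ | 0 } — -1
edge 2 of 15 (Red): { ∅ | -1 0 } — -2
edge 3 of 15 (Red): { ∅ | -2 -1 0 } — -3
edge 4 of 15 (Red): { ∅ | -3 -2 -1 0 } — -4
edge 5 of 15 (Blue): { -4 | -3 -2 -1 0 } — -7/2
edge 6 of 15 (Blue): { -4 -7/2 | -3 -2 -1 0 } — -13/4
edge 7 of 15 (Blue): { -4 -7/2 -13/4 | -3 -2 -1 0 } — -25/8
edge 8 of 15 (Red): { -4 -7/2 -13/4 | -25/8 -3 -2 -1 0 } — -51/16
edge 9 of 15 (Blue): { -4 -7/2 -13/4 -51/16 | -25/8 -3 -2 -1 0 } — -101/32
edge 10 of 15 (Red): { -4 -7/2 -13/4 -51/16 | -101/32 -25/8 -3 -2 -1 0 } — -203/64
edge 11 of 15 (Blue): { -4 -7/2 -13/4 -51/16 -203/64 | -101/32 -25/8 -3 -2 -1 0 } — -405/128
edge 12 of 15 (Red): { -4 -7/2 -13/4 -51/16 -203/64 | -405/128 -101/32 -25/8 -3 -2 -1 0 } — -811/256
edge 13 of 15 (Blue): { -4 -7/2 -13/4 -51/16 -203/64 -811/256 | -405/128 -101/32 -25/8 -3 -2 -1 0 } — -1621/512
edge 14 of 15 (Red): { -4 -7/2 -13/4 -51/16 -203/64 -811/256 | -1621/512 -405/128 -101/32 -25/8 -3 -2 -1 0 } — -3243/1024
edge 15 of 15 (Red): { -4 -7/2 -13/4 -51/16 -203/64 -811/256 | -3243/1024 -1621/512 -405/128 -101/32 -25/8 -3 -2 -1 0 } — -6487/2048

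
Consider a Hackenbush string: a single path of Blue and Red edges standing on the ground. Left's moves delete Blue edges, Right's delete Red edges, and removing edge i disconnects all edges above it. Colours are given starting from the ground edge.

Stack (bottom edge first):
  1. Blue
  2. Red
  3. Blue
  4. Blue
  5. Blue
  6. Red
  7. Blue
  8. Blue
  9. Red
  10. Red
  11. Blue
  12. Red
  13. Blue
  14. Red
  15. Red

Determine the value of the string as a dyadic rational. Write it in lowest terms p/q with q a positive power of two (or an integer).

B: Left { 0 }, Right { none } → simplest 1
BR: Left { 0 }, Right { 1 } → simplest 1/2
BRB: Left { 0 1/2 }, Right { 1 } → simplest 3/4
BRBB: Left { 0 1/2 3/4 }, Right { 1 } → simplest 7/8
BRBBB: Left { 0 1/2 3/4 7/8 }, Right { 1 } → simplest 15/16
BRBBBR: Left { 0 1/2 3/4 7/8 }, Right { 15/16 1 } → simplest 29/32
BRBBBRB: Left { 0 1/2 3/4 7/8 29/32 }, Right { 15/16 1 } → simplest 59/64
BRBBBRBB: Left { 0 1/2 3/4 7/8 29/32 59/64 }, Right { 15/16 1 } → simplest 119/128
BRBBBRBBR: Left { 0 1/2 3/4 7/8 29/32 59/64 }, Right { 119/128 15/16 1 } → simplest 237/256
BRBBBRBBRR: Left { 0 1/2 3/4 7/8 29/32 59/64 }, Right { 237/256 119/128 15/16 1 } → simplest 473/512
BRBBBRBBRRB: Left { 0 1/2 3/4 7/8 29/32 59/64 473/512 }, Right { 237/256 119/128 15/16 1 } → simplest 947/1024
BRBBBRBBRRBR: Left { 0 1/2 3/4 7/8 29/32 59/64 473/512 }, Right { 947/1024 237/256 119/128 15/16 1 } → simplest 1893/2048
BRBBBRBBRRBRB: Left { 0 1/2 3/4 7/8 29/32 59/64 473/512 1893/2048 }, Right { 947/1024 237/256 119/128 15/16 1 } → simplest 3787/4096
BRBBBRBBRRBRBR: Left { 0 1/2 3/4 7/8 29/32 59/64 473/512 1893/2048 }, Right { 3787/4096 947/1024 237/256 119/128 15/16 1 } → simplest 7573/8192
BRBBBRBBRRBRBRR: Left { 0 1/2 3/4 7/8 29/32 59/64 473/512 1893/2048 }, Right { 7573/8192 3787/4096 947/1024 237/256 119/128 15/16 1 } → simplest 15145/16384

15145/16384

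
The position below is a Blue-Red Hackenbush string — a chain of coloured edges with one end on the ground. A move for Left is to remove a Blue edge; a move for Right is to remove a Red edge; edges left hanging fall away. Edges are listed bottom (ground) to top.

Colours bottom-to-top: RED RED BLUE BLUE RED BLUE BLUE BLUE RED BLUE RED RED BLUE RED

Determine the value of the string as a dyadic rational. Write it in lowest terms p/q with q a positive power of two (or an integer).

-5211/4096

edge 1 of 14 (RED): { ∅ | 0 } -> -1
edge 2 of 14 (RED): { ∅ | -1; 0 } -> -2
edge 3 of 14 (BLUE): { -2 | -1; 0 } -> -3/2
edge 4 of 14 (BLUE): { -2; -3/2 | -1; 0 } -> -5/4
edge 5 of 14 (RED): { -2; -3/2 | -5/4; -1; 0 } -> -11/8
edge 6 of 14 (BLUE): { -2; -3/2; -11/8 | -5/4; -1; 0 } -> -21/16
edge 7 of 14 (BLUE): { -2; -3/2; -11/8; -21/16 | -5/4; -1; 0 } -> -41/32
edge 8 of 14 (BLUE): { -2; -3/2; -11/8; -21/16; -41/32 | -5/4; -1; 0 } -> -81/64
edge 9 of 14 (RED): { -2; -3/2; -11/8; -21/16; -41/32 | -81/64; -5/4; -1; 0 } -> -163/128
edge 10 of 14 (BLUE): { -2; -3/2; -11/8; -21/16; -41/32; -163/128 | -81/64; -5/4; -1; 0 } -> -325/256
edge 11 of 14 (RED): { -2; -3/2; -11/8; -21/16; -41/32; -163/128 | -325/256; -81/64; -5/4; -1; 0 } -> -651/512
edge 12 of 14 (RED): { -2; -3/2; -11/8; -21/16; -41/32; -163/128 | -651/512; -325/256; -81/64; -5/4; -1; 0 } -> -1303/1024
edge 13 of 14 (BLUE): { -2; -3/2; -11/8; -21/16; -41/32; -163/128; -1303/1024 | -651/512; -325/256; -81/64; -5/4; -1; 0 } -> -2605/2048
edge 14 of 14 (RED): { -2; -3/2; -11/8; -21/16; -41/32; -163/128; -1303/1024 | -2605/2048; -651/512; -325/256; -81/64; -5/4; -1; 0 } -> -5211/4096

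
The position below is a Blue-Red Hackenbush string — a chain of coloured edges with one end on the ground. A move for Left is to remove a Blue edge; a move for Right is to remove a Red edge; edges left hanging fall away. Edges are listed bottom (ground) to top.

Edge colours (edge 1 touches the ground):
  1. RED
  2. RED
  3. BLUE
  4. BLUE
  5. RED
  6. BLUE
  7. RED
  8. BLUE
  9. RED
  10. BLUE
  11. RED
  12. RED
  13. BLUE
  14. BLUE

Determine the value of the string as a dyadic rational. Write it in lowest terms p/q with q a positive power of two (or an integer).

Build v(s[:k]) for k = 1..14, string s = RED RED BLUE BLUE RED BLUE RED BLUE RED BLUE RED RED BLUE BLUE.
v(R) = { · | 0 } -> -1
v(RR) = { · | -1, 0 } -> -2
v(RRB) = { -2 | -1, 0 } -> -3/2
v(RRBB) = { -2, -3/2 | -1, 0 } -> -5/4
v(RRBBR) = { -2, -3/2 | -5/4, -1, 0 } -> -11/8
v(RRBBRB) = { -2, -3/2, -11/8 | -5/4, -1, 0 } -> -21/16
v(RRBBRBR) = { -2, -3/2, -11/8 | -21/16, -5/4, -1, 0 } -> -43/32
v(RRBBRBRB) = { -2, -3/2, -11/8, -43/32 | -21/16, -5/4, -1, 0 } -> -85/64
v(RRBBRBRBR) = { -2, -3/2, -11/8, -43/32 | -85/64, -21/16, -5/4, -1, 0 } -> -171/128
v(RRBBRBRBRB) = { -2, -3/2, -11/8, -43/32, -171/128 | -85/64, -21/16, -5/4, -1, 0 } -> -341/256
v(RRBBRBRBRBR) = { -2, -3/2, -11/8, -43/32, -171/128 | -341/256, -85/64, -21/16, -5/4, -1, 0 } -> -683/512
v(RRBBRBRBRBRR) = { -2, -3/2, -11/8, -43/32, -171/128 | -683/512, -341/256, -85/64, -21/16, -5/4, -1, 0 } -> -1367/1024
v(RRBBRBRBRBRRB) = { -2, -3/2, -11/8, -43/32, -171/128, -1367/1024 | -683/512, -341/256, -85/64, -21/16, -5/4, -1, 0 } -> -2733/2048
v(RRBBRBRBRBRRBB) = { -2, -3/2, -11/8, -43/32, -171/128, -1367/1024, -2733/2048 | -683/512, -341/256, -85/64, -21/16, -5/4, -1, 0 } -> -5465/4096

-5465/4096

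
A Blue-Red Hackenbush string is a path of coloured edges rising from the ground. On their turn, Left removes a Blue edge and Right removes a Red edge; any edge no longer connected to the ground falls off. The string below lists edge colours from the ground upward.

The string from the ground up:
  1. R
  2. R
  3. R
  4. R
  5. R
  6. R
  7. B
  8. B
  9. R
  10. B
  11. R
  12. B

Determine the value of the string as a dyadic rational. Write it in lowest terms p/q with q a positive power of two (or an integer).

Prefix values for R R R R R R B B R B R B via {L|R} + simplicity:
step 1: add R to get R; options L={ · } R={ 0 } gives -1
step 2: add R to get RR; options L={ · } R={ -1, 0 } gives -2
step 3: add R to get RRR; options L={ · } R={ -2, -1, 0 } gives -3
step 4: add R to get RRRR; options L={ · } R={ -3, -2, -1, 0 } gives -4
step 5: add R to get RRRRR; options L={ · } R={ -4, -3, -2, -1, 0 } gives -5
step 6: add R to get RRRRRR; options L={ · } R={ -5, -4, -3, -2, -1, 0 } gives -6
step 7: add B to get RRRRRRB; options L={ -6 } R={ -5, -4, -3, -2, -1, 0 } gives -11/2
step 8: add B to get RRRRRRBB; options L={ -6, -11/2 } R={ -5, -4, -3, -2, -1, 0 } gives -21/4
step 9: add R to get RRRRRRBBR; options L={ -6, -11/2 } R={ -21/4, -5, -4, -3, -2, -1, 0 } gives -43/8
step 10: add B to get RRRRRRBBRB; options L={ -6, -11/2, -43/8 } R={ -21/4, -5, -4, -3, -2, -1, 0 } gives -85/16
step 11: add R to get RRRRRRBBRBR; options L={ -6, -11/2, -43/8 } R={ -85/16, -21/4, -5, -4, -3, -2, -1, 0 } gives -171/32
step 12: add B to get RRRRRRBBRBRB; options L={ -6, -11/2, -43/8, -171/32 } R={ -85/16, -21/4, -5, -4, -3, -2, -1, 0 } gives -341/64

-341/64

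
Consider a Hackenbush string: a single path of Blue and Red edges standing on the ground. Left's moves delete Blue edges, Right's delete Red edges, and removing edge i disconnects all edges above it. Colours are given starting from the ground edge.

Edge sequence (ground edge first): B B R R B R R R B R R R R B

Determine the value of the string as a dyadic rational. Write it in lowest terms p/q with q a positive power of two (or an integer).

5187/4096

step 1: add B to get B; options L={ 0 } R={ none } gives 1
step 2: add B to get BB; options L={ 0,1 } R={ none } gives 2
step 3: add R to get BBR; options L={ 0,1 } R={ 2 } gives 3/2
step 4: add R to get BBRR; options L={ 0,1 } R={ 3/2,2 } gives 5/4
step 5: add B to get BBRRB; options L={ 0,1,5/4 } R={ 3/2,2 } gives 11/8
step 6: add R to get BBRRBR; options L={ 0,1,5/4 } R={ 11/8,3/2,2 } gives 21/16
step 7: add R to get BBRRBRR; options L={ 0,1,5/4 } R={ 21/16,11/8,3/2,2 } gives 41/32
step 8: add R to get BBRRBRRR; options L={ 0,1,5/4 } R={ 41/32,21/16,11/8,3/2,2 } gives 81/64
step 9: add B to get BBRRBRRRB; options L={ 0,1,5/4,81/64 } R={ 41/32,21/16,11/8,3/2,2 } gives 163/128
step 10: add R to get BBRRBRRRBR; options L={ 0,1,5/4,81/64 } R={ 163/128,41/32,21/16,11/8,3/2,2 } gives 325/256
step 11: add R to get BBRRBRRRBRR; options L={ 0,1,5/4,81/64 } R={ 325/256,163/128,41/32,21/16,11/8,3/2,2 } gives 649/512
step 12: add R to get BBRRBRRRBRRR; options L={ 0,1,5/4,81/64 } R={ 649/512,325/256,163/128,41/32,21/16,11/8,3/2,2 } gives 1297/1024
step 13: add R to get BBRRBRRRBRRRR; options L={ 0,1,5/4,81/64 } R={ 1297/1024,649/512,325/256,163/128,41/32,21/16,11/8,3/2,2 } gives 2593/2048
step 14: add B to get BBRRBRRRBRRRRB; options L={ 0,1,5/4,81/64,2593/2048 } R={ 1297/1024,649/512,325/256,163/128,41/32,21/16,11/8,3/2,2 } gives 5187/4096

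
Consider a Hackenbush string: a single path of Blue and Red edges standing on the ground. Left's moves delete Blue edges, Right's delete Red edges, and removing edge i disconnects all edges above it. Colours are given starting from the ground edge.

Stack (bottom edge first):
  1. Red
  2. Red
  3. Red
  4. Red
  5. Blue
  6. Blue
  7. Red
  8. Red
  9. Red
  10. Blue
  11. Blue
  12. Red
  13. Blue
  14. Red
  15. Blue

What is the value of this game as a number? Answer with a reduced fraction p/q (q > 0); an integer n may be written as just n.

-7061/2048

R: Left {  }, Right { 0 } ⇒ simplest -1
RR: Left {  }, Right { -1; 0 } ⇒ simplest -2
RRR: Left {  }, Right { -2; -1; 0 } ⇒ simplest -3
RRRR: Left {  }, Right { -3; -2; -1; 0 } ⇒ simplest -4
RRRRB: Left { -4 }, Right { -3; -2; -1; 0 } ⇒ simplest -7/2
RRRRBB: Left { -4; -7/2 }, Right { -3; -2; -1; 0 } ⇒ simplest -13/4
RRRRBBR: Left { -4; -7/2 }, Right { -13/4; -3; -2; -1; 0 } ⇒ simplest -27/8
RRRRBBRR: Left { -4; -7/2 }, Right { -27/8; -13/4; -3; -2; -1; 0 } ⇒ simplest -55/16
RRRRBBRRR: Left { -4; -7/2 }, Right { -55/16; -27/8; -13/4; -3; -2; -1; 0 } ⇒ simplest -111/32
RRRRBBRRRB: Left { -4; -7/2; -111/32 }, Right { -55/16; -27/8; -13/4; -3; -2; -1; 0 } ⇒ simplest -221/64
RRRRBBRRRBB: Left { -4; -7/2; -111/32; -221/64 }, Right { -55/16; -27/8; -13/4; -3; -2; -1; 0 } ⇒ simplest -441/128
RRRRBBRRRBBR: Left { -4; -7/2; -111/32; -221/64 }, Right { -441/128; -55/16; -27/8; -13/4; -3; -2; -1; 0 } ⇒ simplest -883/256
RRRRBBRRRBBRB: Left { -4; -7/2; -111/32; -221/64; -883/256 }, Right { -441/128; -55/16; -27/8; -13/4; -3; -2; -1; 0 } ⇒ simplest -1765/512
RRRRBBRRRBBRBR: Left { -4; -7/2; -111/32; -221/64; -883/256 }, Right { -1765/512; -441/128; -55/16; -27/8; -13/4; -3; -2; -1; 0 } ⇒ simplest -3531/1024
RRRRBBRRRBBRBRB: Left { -4; -7/2; -111/32; -221/64; -883/256; -3531/1024 }, Right { -1765/512; -441/128; -55/16; -27/8; -13/4; -3; -2; -1; 0 } ⇒ simplest -7061/2048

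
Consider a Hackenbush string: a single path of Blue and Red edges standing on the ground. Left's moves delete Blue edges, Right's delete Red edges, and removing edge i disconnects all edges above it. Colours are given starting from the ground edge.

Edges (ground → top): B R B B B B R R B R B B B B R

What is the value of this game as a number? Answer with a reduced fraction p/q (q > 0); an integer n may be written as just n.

Build v(s[:k]) for k = 1..15, string s = B R B B B B R R B R B B B B R.
v(B) = { 0 | · } -> 1
v(BR) = { 0 | 1 } -> 1/2
v(BRB) = { 0, 1/2 | 1 } -> 3/4
v(BRBB) = { 0, 1/2, 3/4 | 1 } -> 7/8
v(BRBBB) = { 0, 1/2, 3/4, 7/8 | 1 } -> 15/16
v(BRBBBB) = { 0, 1/2, 3/4, 7/8, 15/16 | 1 } -> 31/32
v(BRBBBBR) = { 0, 1/2, 3/4, 7/8, 15/16 | 31/32, 1 } -> 61/64
v(BRBBBBRR) = { 0, 1/2, 3/4, 7/8, 15/16 | 61/64, 31/32, 1 } -> 121/128
v(BRBBBBRRB) = { 0, 1/2, 3/4, 7/8, 15/16, 121/128 | 61/64, 31/32, 1 } -> 243/256
v(BRBBBBRRBR) = { 0, 1/2, 3/4, 7/8, 15/16, 121/128 | 243/256, 61/64, 31/32, 1 } -> 485/512
v(BRBBBBRRBRB) = { 0, 1/2, 3/4, 7/8, 15/16, 121/128, 485/512 | 243/256, 61/64, 31/32, 1 } -> 971/1024
v(BRBBBBRRBRBB) = { 0, 1/2, 3/4, 7/8, 15/16, 121/128, 485/512, 971/1024 | 243/256, 61/64, 31/32, 1 } -> 1943/2048
v(BRBBBBRRBRBBB) = { 0, 1/2, 3/4, 7/8, 15/16, 121/128, 485/512, 971/1024, 1943/2048 | 243/256, 61/64, 31/32, 1 } -> 3887/4096
v(BRBBBBRRBRBBBB) = { 0, 1/2, 3/4, 7/8, 15/16, 121/128, 485/512, 971/1024, 1943/2048, 3887/4096 | 243/256, 61/64, 31/32, 1 } -> 7775/8192
v(BRBBBBRRBRBBBBR) = { 0, 1/2, 3/4, 7/8, 15/16, 121/128, 485/512, 971/1024, 1943/2048, 3887/4096 | 7775/8192, 243/256, 61/64, 31/32, 1 } -> 15549/16384

15549/16384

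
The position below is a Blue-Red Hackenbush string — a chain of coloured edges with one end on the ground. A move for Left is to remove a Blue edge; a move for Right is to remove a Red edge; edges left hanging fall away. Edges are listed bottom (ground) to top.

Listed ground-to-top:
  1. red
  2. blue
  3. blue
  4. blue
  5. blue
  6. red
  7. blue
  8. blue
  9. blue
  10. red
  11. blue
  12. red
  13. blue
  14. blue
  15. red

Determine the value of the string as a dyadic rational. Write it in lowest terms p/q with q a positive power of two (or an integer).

Recurse on prefixes of the 15-edge string red blue blue blue blue red blue blue blue red blue red blue blue red:
value(r) = { — | 0 } so -1
value(rb) = { -1 | 0 } so -1/2
value(rbb) = { -1; -1/2 | 0 } so -1/4
value(rbbb) = { -1; -1/2; -1/4 | 0 } so -1/8
value(rbbbb) = { -1; -1/2; -1/4; -1/8 | 0 } so -1/16
value(rbbbbr) = { -1; -1/2; -1/4; -1/8 | -1/16; 0 } so -3/32
value(rbbbbrb) = { -1; -1/2; -1/4; -1/8; -3/32 | -1/16; 0 } so -5/64
value(rbbbbrbb) = { -1; -1/2; -1/4; -1/8; -3/32; -5/64 | -1/16; 0 } so -9/128
value(rbbbbrbbb) = { -1; -1/2; -1/4; -1/8; -3/32; -5/64; -9/128 | -1/16; 0 } so -17/256
value(rbbbbrbbbr) = { -1; -1/2; -1/4; -1/8; -3/32; -5/64; -9/128 | -17/256; -1/16; 0 } so -35/512
value(rbbbbrbbbrb) = { -1; -1/2; -1/4; -1/8; -3/32; -5/64; -9/128; -35/512 | -17/256; -1/16; 0 } so -69/1024
value(rbbbbrbbbrbr) = { -1; -1/2; -1/4; -1/8; -3/32; -5/64; -9/128; -35/512 | -69/1024; -17/256; -1/16; 0 } so -139/2048
value(rbbbbrbbbrbrb) = { -1; -1/2; -1/4; -1/8; -3/32; -5/64; -9/128; -35/512; -139/2048 | -69/1024; -17/256; -1/16; 0 } so -277/4096
value(rbbbbrbbbrbrbb) = { -1; -1/2; -1/4; -1/8; -3/32; -5/64; -9/128; -35/512; -139/2048; -277/4096 | -69/1024; -17/256; -1/16; 0 } so -553/8192
value(rbbbbrbbbrbrbbr) = { -1; -1/2; -1/4; -1/8; -3/32; -5/64; -9/128; -35/512; -139/2048; -277/4096 | -553/8192; -69/1024; -17/256; -1/16; 0 } so -1107/16384

-1107/16384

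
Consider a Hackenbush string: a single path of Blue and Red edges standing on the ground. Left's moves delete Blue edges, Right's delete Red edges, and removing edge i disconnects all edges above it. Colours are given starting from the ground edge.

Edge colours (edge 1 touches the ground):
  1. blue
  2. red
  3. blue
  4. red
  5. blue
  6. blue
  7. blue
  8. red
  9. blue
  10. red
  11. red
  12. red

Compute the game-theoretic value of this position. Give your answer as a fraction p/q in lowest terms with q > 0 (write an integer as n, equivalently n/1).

Prefix values for blue red blue red blue blue blue red blue red red red via {L|R} + simplicity:
step 1: add blue to get b; options L={ 0 } R={  } => 1
step 2: add red to get br; options L={ 0 } R={ 1 } => 1/2
step 3: add blue to get brb; options L={ 0,1/2 } R={ 1 } => 3/4
step 4: add red to get brbr; options L={ 0,1/2 } R={ 3/4,1 } => 5/8
step 5: add blue to get brbrb; options L={ 0,1/2,5/8 } R={ 3/4,1 } => 11/16
step 6: add blue to get brbrbb; options L={ 0,1/2,5/8,11/16 } R={ 3/4,1 } => 23/32
step 7: add blue to get brbrbbb; options L={ 0,1/2,5/8,11/16,23/32 } R={ 3/4,1 } => 47/64
step 8: add red to get brbrbbbr; options L={ 0,1/2,5/8,11/16,23/32 } R={ 47/64,3/4,1 } => 93/128
step 9: add blue to get brbrbbbrb; options L={ 0,1/2,5/8,11/16,23/32,93/128 } R={ 47/64,3/4,1 } => 187/256
step 10: add red to get brbrbbbrbr; options L={ 0,1/2,5/8,11/16,23/32,93/128 } R={ 187/256,47/64,3/4,1 } => 373/512
step 11: add red to get brbrbbbrbrr; options L={ 0,1/2,5/8,11/16,23/32,93/128 } R={ 373/512,187/256,47/64,3/4,1 } => 745/1024
step 12: add red to get brbrbbbrbrrr; options L={ 0,1/2,5/8,11/16,23/32,93/128 } R={ 745/1024,373/512,187/256,47/64,3/4,1 } => 1489/2048

1489/2048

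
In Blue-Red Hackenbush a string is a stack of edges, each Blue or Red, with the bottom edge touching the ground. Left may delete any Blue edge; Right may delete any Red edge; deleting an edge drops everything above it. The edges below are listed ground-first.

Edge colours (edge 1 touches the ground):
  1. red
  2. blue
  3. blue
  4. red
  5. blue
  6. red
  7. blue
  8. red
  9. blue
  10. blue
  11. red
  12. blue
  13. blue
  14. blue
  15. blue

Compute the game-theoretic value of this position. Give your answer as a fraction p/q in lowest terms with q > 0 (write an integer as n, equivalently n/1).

-5409/16384

step 1: add red to get r; options L={ ∅ } R={ 0 } gives -1
step 2: add blue to get rb; options L={ -1 } R={ 0 } gives -1/2
step 3: add blue to get rbb; options L={ -1; -1/2 } R={ 0 } gives -1/4
step 4: add red to get rbbr; options L={ -1; -1/2 } R={ -1/4; 0 } gives -3/8
step 5: add blue to get rbbrb; options L={ -1; -1/2; -3/8 } R={ -1/4; 0 } gives -5/16
step 6: add red to get rbbrbr; options L={ -1; -1/2; -3/8 } R={ -5/16; -1/4; 0 } gives -11/32
step 7: add blue to get rbbrbrb; options L={ -1; -1/2; -3/8; -11/32 } R={ -5/16; -1/4; 0 } gives -21/64
step 8: add red to get rbbrbrbr; options L={ -1; -1/2; -3/8; -11/32 } R={ -21/64; -5/16; -1/4; 0 } gives -43/128
step 9: add blue to get rbbrbrbrb; options L={ -1; -1/2; -3/8; -11/32; -43/128 } R={ -21/64; -5/16; -1/4; 0 } gives -85/256
step 10: add blue to get rbbrbrbrbb; options L={ -1; -1/2; -3/8; -11/32; -43/128; -85/256 } R={ -21/64; -5/16; -1/4; 0 } gives -169/512
step 11: add red to get rbbrbrbrbbr; options L={ -1; -1/2; -3/8; -11/32; -43/128; -85/256 } R={ -169/512; -21/64; -5/16; -1/4; 0 } gives -339/1024
step 12: add blue to get rbbrbrbrbbrb; options L={ -1; -1/2; -3/8; -11/32; -43/128; -85/256; -339/1024 } R={ -169/512; -21/64; -5/16; -1/4; 0 } gives -677/2048
step 13: add blue to get rbbrbrbrbbrbb; options L={ -1; -1/2; -3/8; -11/32; -43/128; -85/256; -339/1024; -677/2048 } R={ -169/512; -21/64; -5/16; -1/4; 0 } gives -1353/4096
step 14: add blue to get rbbrbrbrbbrbbb; options L={ -1; -1/2; -3/8; -11/32; -43/128; -85/256; -339/1024; -677/2048; -1353/4096 } R={ -169/512; -21/64; -5/16; -1/4; 0 } gives -2705/8192
step 15: add blue to get rbbrbrbrbbrbbbb; options L={ -1; -1/2; -3/8; -11/32; -43/128; -85/256; -339/1024; -677/2048; -1353/4096; -2705/8192 } R={ -169/512; -21/64; -5/16; -1/4; 0 } gives -5409/16384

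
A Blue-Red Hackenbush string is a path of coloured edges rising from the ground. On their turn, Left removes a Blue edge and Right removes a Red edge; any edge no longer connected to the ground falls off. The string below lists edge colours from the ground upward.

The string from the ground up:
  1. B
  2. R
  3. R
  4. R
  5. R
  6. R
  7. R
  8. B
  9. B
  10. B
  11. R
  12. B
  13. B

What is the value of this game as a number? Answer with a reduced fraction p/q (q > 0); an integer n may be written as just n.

119/4096

v_1 [B]  L=[0]  R=[·]  so 1
v_2 [BR]  L=[0]  R=[1]  so 1/2
v_3 [BRR]  L=[0]  R=[1/2; 1]  so 1/4
v_4 [BRRR]  L=[0]  R=[1/4; 1/2; 1]  so 1/8
v_5 [BRRRR]  L=[0]  R=[1/8; 1/4; 1/2; 1]  so 1/16
v_6 [BRRRRR]  L=[0]  R=[1/16; 1/8; 1/4; 1/2; 1]  so 1/32
v_7 [BRRRRRR]  L=[0]  R=[1/32; 1/16; 1/8; 1/4; 1/2; 1]  so 1/64
v_8 [BRRRRRRB]  L=[0; 1/64]  R=[1/32; 1/16; 1/8; 1/4; 1/2; 1]  so 3/128
v_9 [BRRRRRRBB]  L=[0; 1/64; 3/128]  R=[1/32; 1/16; 1/8; 1/4; 1/2; 1]  so 7/256
v_10 [BRRRRRRBBB]  L=[0; 1/64; 3/128; 7/256]  R=[1/32; 1/16; 1/8; 1/4; 1/2; 1]  so 15/512
v_11 [BRRRRRRBBBR]  L=[0; 1/64; 3/128; 7/256]  R=[15/512; 1/32; 1/16; 1/8; 1/4; 1/2; 1]  so 29/1024
v_12 [BRRRRRRBBBRB]  L=[0; 1/64; 3/128; 7/256; 29/1024]  R=[15/512; 1/32; 1/16; 1/8; 1/4; 1/2; 1]  so 59/2048
v_13 [BRRRRRRBBBRBB]  L=[0; 1/64; 3/128; 7/256; 29/1024; 59/2048]  R=[15/512; 1/32; 1/16; 1/8; 1/4; 1/2; 1]  so 119/4096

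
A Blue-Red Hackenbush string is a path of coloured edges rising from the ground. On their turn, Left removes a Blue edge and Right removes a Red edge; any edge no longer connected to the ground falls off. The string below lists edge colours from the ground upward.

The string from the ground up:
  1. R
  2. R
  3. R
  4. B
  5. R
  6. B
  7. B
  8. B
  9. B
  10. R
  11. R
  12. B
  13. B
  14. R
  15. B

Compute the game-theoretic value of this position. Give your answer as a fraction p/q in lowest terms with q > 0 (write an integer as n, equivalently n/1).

-10341/4096

Recurse on prefixes of the 15-edge string R R R B R B B B B R R B B R B:
step 1: add R to get R; options L={ none } R={ 0 } → -1
step 2: add R to get RR; options L={ none } R={ -1,0 } → -2
step 3: add R to get RRR; options L={ none } R={ -2,-1,0 } → -3
step 4: add B to get RRRB; options L={ -3 } R={ -2,-1,0 } → -5/2
step 5: add R to get RRRBR; options L={ -3 } R={ -5/2,-2,-1,0 } → -11/4
step 6: add B to get RRRBRB; options L={ -3,-11/4 } R={ -5/2,-2,-1,0 } → -21/8
step 7: add B to get RRRBRBB; options L={ -3,-11/4,-21/8 } R={ -5/2,-2,-1,0 } → -41/16
step 8: add B to get RRRBRBBB; options L={ -3,-11/4,-21/8,-41/16 } R={ -5/2,-2,-1,0 } → -81/32
step 9: add B to get RRRBRBBBB; options L={ -3,-11/4,-21/8,-41/16,-81/32 } R={ -5/2,-2,-1,0 } → -161/64
step 10: add R to get RRRBRBBBBR; options L={ -3,-11/4,-21/8,-41/16,-81/32 } R={ -161/64,-5/2,-2,-1,0 } → -323/128
step 11: add R to get RRRBRBBBBRR; options L={ -3,-11/4,-21/8,-41/16,-81/32 } R={ -323/128,-161/64,-5/2,-2,-1,0 } → -647/256
step 12: add B to get RRRBRBBBBRRB; options L={ -3,-11/4,-21/8,-41/16,-81/32,-647/256 } R={ -323/128,-161/64,-5/2,-2,-1,0 } → -1293/512
step 13: add B to get RRRBRBBBBRRBB; options L={ -3,-11/4,-21/8,-41/16,-81/32,-647/256,-1293/512 } R={ -323/128,-161/64,-5/2,-2,-1,0 } → -2585/1024
step 14: add R to get RRRBRBBBBRRBBR; options L={ -3,-11/4,-21/8,-41/16,-81/32,-647/256,-1293/512 } R={ -2585/1024,-323/128,-161/64,-5/2,-2,-1,0 } → -5171/2048
step 15: add B to get RRRBRBBBBRRBBRB; options L={ -3,-11/4,-21/8,-41/16,-81/32,-647/256,-1293/512,-5171/2048 } R={ -2585/1024,-323/128,-161/64,-5/2,-2,-1,0 } → -10341/4096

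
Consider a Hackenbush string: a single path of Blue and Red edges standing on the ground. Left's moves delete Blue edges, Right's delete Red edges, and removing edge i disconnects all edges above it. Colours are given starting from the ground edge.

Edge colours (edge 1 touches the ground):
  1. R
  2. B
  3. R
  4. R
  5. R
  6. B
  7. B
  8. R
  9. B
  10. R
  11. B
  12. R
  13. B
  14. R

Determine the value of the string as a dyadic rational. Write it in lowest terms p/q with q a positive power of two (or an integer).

Prefix values for R B R R R B B R B R B R B R via {L|R} + simplicity:
step 1: add R to get R; options L={ · } R={ 0 } → -1
step 2: add B to get RB; options L={ -1 } R={ 0 } → -1/2
step 3: add R to get RBR; options L={ -1 } R={ -1/2 0 } → -3/4
step 4: add R to get RBRR; options L={ -1 } R={ -3/4 -1/2 0 } → -7/8
step 5: add R to get RBRRR; options L={ -1 } R={ -7/8 -3/4 -1/2 0 } → -15/16
step 6: add B to get RBRRRB; options L={ -1 -15/16 } R={ -7/8 -3/4 -1/2 0 } → -29/32
step 7: add B to get RBRRRBB; options L={ -1 -15/16 -29/32 } R={ -7/8 -3/4 -1/2 0 } → -57/64
step 8: add R to get RBRRRBBR; options L={ -1 -15/16 -29/32 } R={ -57/64 -7/8 -3/4 -1/2 0 } → -115/128
step 9: add B to get RBRRRBBRB; options L={ -1 -15/16 -29/32 -115/128 } R={ -57/64 -7/8 -3/4 -1/2 0 } → -229/256
step 10: add R to get RBRRRBBRBR; options L={ -1 -15/16 -29/32 -115/128 } R={ -229/256 -57/64 -7/8 -3/4 -1/2 0 } → -459/512
step 11: add B to get RBRRRBBRBRB; options L={ -1 -15/16 -29/32 -115/128 -459/512 } R={ -229/256 -57/64 -7/8 -3/4 -1/2 0 } → -917/1024
step 12: add R to get RBRRRBBRBRBR; options L={ -1 -15/16 -29/32 -115/128 -459/512 } R={ -917/1024 -229/256 -57/64 -7/8 -3/4 -1/2 0 } → -1835/2048
step 13: add B to get RBRRRBBRBRBRB; options L={ -1 -15/16 -29/32 -115/128 -459/512 -1835/2048 } R={ -917/1024 -229/256 -57/64 -7/8 -3/4 -1/2 0 } → -3669/4096
step 14: add R to get RBRRRBBRBRBRBR; options L={ -1 -15/16 -29/32 -115/128 -459/512 -1835/2048 } R={ -3669/4096 -917/1024 -229/256 -57/64 -7/8 -3/4 -1/2 0 } → -7339/8192

-7339/8192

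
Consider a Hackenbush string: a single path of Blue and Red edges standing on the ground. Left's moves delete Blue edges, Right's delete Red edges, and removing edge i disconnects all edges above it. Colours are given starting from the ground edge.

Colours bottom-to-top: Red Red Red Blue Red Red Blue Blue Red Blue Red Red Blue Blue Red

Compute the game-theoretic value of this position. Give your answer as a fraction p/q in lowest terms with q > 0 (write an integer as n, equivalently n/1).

-11443/4096

Prefix values for Red Red Red Blue Red Red Blue Blue Red Blue Red Red Blue Blue Red via {L|R} + simplicity:
step 1: add Red to get R; options L={ ∅ } R={ 0 } — -1
step 2: add Red to get RR; options L={ ∅ } R={ -1,0 } — -2
step 3: add Red to get RRR; options L={ ∅ } R={ -2,-1,0 } — -3
step 4: add Blue to get RRRB; options L={ -3 } R={ -2,-1,0 } — -5/2
step 5: add Red to get RRRBR; options L={ -3 } R={ -5/2,-2,-1,0 } — -11/4
step 6: add Red to get RRRBRR; options L={ -3 } R={ -11/4,-5/2,-2,-1,0 } — -23/8
step 7: add Blue to get RRRBRRB; options L={ -3,-23/8 } R={ -11/4,-5/2,-2,-1,0 } — -45/16
step 8: add Blue to get RRRBRRBB; options L={ -3,-23/8,-45/16 } R={ -11/4,-5/2,-2,-1,0 } — -89/32
step 9: add Red to get RRRBRRBBR; options L={ -3,-23/8,-45/16 } R={ -89/32,-11/4,-5/2,-2,-1,0 } — -179/64
step 10: add Blue to get RRRBRRBBRB; options L={ -3,-23/8,-45/16,-179/64 } R={ -89/32,-11/4,-5/2,-2,-1,0 } — -357/128
step 11: add Red to get RRRBRRBBRBR; options L={ -3,-23/8,-45/16,-179/64 } R={ -357/128,-89/32,-11/4,-5/2,-2,-1,0 } — -715/256
step 12: add Red to get RRRBRRBBRBRR; options L={ -3,-23/8,-45/16,-179/64 } R={ -715/256,-357/128,-89/32,-11/4,-5/2,-2,-1,0 } — -1431/512
step 13: add Blue to get RRRBRRBBRBRRB; options L={ -3,-23/8,-45/16,-179/64,-1431/512 } R={ -715/256,-357/128,-89/32,-11/4,-5/2,-2,-1,0 } — -2861/1024
step 14: add Blue to get RRRBRRBBRBRRBB; options L={ -3,-23/8,-45/16,-179/64,-1431/512,-2861/1024 } R={ -715/256,-357/128,-89/32,-11/4,-5/2,-2,-1,0 } — -5721/2048
step 15: add Red to get RRRBRRBBRBRRBBR; options L={ -3,-23/8,-45/16,-179/64,-1431/512,-2861/1024 } R={ -5721/2048,-715/256,-357/128,-89/32,-11/4,-5/2,-2,-1,0 } — -11443/4096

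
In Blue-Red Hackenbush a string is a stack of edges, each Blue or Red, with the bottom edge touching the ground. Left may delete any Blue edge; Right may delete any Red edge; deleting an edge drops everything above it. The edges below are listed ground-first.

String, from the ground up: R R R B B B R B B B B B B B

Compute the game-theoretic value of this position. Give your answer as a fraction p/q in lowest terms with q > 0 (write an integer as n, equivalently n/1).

Build val(s[:k]) for k = 1..14, string s = R R R B B B R B B B B B B B.
1 of 14 · R · max L −∞ · min R 0 = -1
2 of 14 · RR · max L −∞ · min R -1 = -2
3 of 14 · RRR · max L −∞ · min R -2 = -3
4 of 14 · RRRB · max L -3 · min R -2 = -5/2
5 of 14 · RRRBB · max L -5/2 · min R -2 = -9/4
6 of 14 · RRRBBB · max L -9/4 · min R -2 = -17/8
7 of 14 · RRRBBBR · max L -9/4 · min R -17/8 = -35/16
8 of 14 · RRRBBBRB · max L -35/16 · min R -17/8 = -69/32
9 of 14 · RRRBBBRBB · max L -69/32 · min R -17/8 = -137/64
10 of 14 · RRRBBBRBBB · max L -137/64 · min R -17/8 = -273/128
11 of 14 · RRRBBBRBBBB · max L -273/128 · min R -17/8 = -545/256
12 of 14 · RRRBBBRBBBBB · max L -545/256 · min R -17/8 = -1089/512
13 of 14 · RRRBBBRBBBBBB · max L -1089/512 · min R -17/8 = -2177/1024
14 of 14 · RRRBBBRBBBBBBB · max L -2177/1024 · min R -17/8 = -4353/2048

-4353/2048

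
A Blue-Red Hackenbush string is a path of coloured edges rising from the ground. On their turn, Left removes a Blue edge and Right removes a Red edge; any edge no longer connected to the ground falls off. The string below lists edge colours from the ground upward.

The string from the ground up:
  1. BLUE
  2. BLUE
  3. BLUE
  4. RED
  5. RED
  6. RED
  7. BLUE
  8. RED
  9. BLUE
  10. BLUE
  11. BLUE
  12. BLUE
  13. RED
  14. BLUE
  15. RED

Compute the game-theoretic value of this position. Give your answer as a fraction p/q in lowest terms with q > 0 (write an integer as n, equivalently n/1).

8949/4096

g(B) = { 0 |  } → 1
g(BB) = { 0,1 |  } → 2
g(BBB) = { 0,1,2 |  } → 3
g(BBBR) = { 0,1,2 | 3 } → 5/2
g(BBBRR) = { 0,1,2 | 5/2,3 } → 9/4
g(BBBRRR) = { 0,1,2 | 9/4,5/2,3 } → 17/8
g(BBBRRRB) = { 0,1,2,17/8 | 9/4,5/2,3 } → 35/16
g(BBBRRRBR) = { 0,1,2,17/8 | 35/16,9/4,5/2,3 } → 69/32
g(BBBRRRBRB) = { 0,1,2,17/8,69/32 | 35/16,9/4,5/2,3 } → 139/64
g(BBBRRRBRBB) = { 0,1,2,17/8,69/32,139/64 | 35/16,9/4,5/2,3 } → 279/128
g(BBBRRRBRBBB) = { 0,1,2,17/8,69/32,139/64,279/128 | 35/16,9/4,5/2,3 } → 559/256
g(BBBRRRBRBBBB) = { 0,1,2,17/8,69/32,139/64,279/128,559/256 | 35/16,9/4,5/2,3 } → 1119/512
g(BBBRRRBRBBBBR) = { 0,1,2,17/8,69/32,139/64,279/128,559/256 | 1119/512,35/16,9/4,5/2,3 } → 2237/1024
g(BBBRRRBRBBBBRB) = { 0,1,2,17/8,69/32,139/64,279/128,559/256,2237/1024 | 1119/512,35/16,9/4,5/2,3 } → 4475/2048
g(BBBRRRBRBBBBRBR) = { 0,1,2,17/8,69/32,139/64,279/128,559/256,2237/1024 | 4475/2048,1119/512,35/16,9/4,5/2,3 } → 8949/4096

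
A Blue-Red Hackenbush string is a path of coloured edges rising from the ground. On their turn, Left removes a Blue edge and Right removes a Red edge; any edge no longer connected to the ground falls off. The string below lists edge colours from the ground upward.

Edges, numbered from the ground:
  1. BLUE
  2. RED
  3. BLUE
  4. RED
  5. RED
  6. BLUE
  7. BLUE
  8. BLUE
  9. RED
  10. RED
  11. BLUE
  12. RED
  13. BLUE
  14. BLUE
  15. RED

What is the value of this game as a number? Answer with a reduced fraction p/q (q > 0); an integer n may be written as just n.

Recurse on prefixes of the 15-edge string BLUE RED BLUE RED RED BLUE BLUE BLUE RED RED BLUE RED BLUE BLUE RED:
g_1 [B]  L=[0]  R=[·]  = 1
g_2 [BR]  L=[0]  R=[1]  = 1/2
g_3 [BRB]  L=[0, 1/2]  R=[1]  = 3/4
g_4 [BRBR]  L=[0, 1/2]  R=[3/4, 1]  = 5/8
g_5 [BRBRR]  L=[0, 1/2]  R=[5/8, 3/4, 1]  = 9/16
g_6 [BRBRRB]  L=[0, 1/2, 9/16]  R=[5/8, 3/4, 1]  = 19/32
g_7 [BRBRRBB]  L=[0, 1/2, 9/16, 19/32]  R=[5/8, 3/4, 1]  = 39/64
g_8 [BRBRRBBB]  L=[0, 1/2, 9/16, 19/32, 39/64]  R=[5/8, 3/4, 1]  = 79/128
g_9 [BRBRRBBBR]  L=[0, 1/2, 9/16, 19/32, 39/64]  R=[79/128, 5/8, 3/4, 1]  = 157/256
g_10 [BRBRRBBBRR]  L=[0, 1/2, 9/16, 19/32, 39/64]  R=[157/256, 79/128, 5/8, 3/4, 1]  = 313/512
g_11 [BRBRRBBBRRB]  L=[0, 1/2, 9/16, 19/32, 39/64, 313/512]  R=[157/256, 79/128, 5/8, 3/4, 1]  = 627/1024
g_12 [BRBRRBBBRRBR]  L=[0, 1/2, 9/16, 19/32, 39/64, 313/512]  R=[627/1024, 157/256, 79/128, 5/8, 3/4, 1]  = 1253/2048
g_13 [BRBRRBBBRRBRB]  L=[0, 1/2, 9/16, 19/32, 39/64, 313/512, 1253/2048]  R=[627/1024, 157/256, 79/128, 5/8, 3/4, 1]  = 2507/4096
g_14 [BRBRRBBBRRBRBB]  L=[0, 1/2, 9/16, 19/32, 39/64, 313/512, 1253/2048, 2507/4096]  R=[627/1024, 157/256, 79/128, 5/8, 3/4, 1]  = 5015/8192
g_15 [BRBRRBBBRRBRBBR]  L=[0, 1/2, 9/16, 19/32, 39/64, 313/512, 1253/2048, 2507/4096]  R=[5015/8192, 627/1024, 157/256, 79/128, 5/8, 3/4, 1]  = 10029/16384

10029/16384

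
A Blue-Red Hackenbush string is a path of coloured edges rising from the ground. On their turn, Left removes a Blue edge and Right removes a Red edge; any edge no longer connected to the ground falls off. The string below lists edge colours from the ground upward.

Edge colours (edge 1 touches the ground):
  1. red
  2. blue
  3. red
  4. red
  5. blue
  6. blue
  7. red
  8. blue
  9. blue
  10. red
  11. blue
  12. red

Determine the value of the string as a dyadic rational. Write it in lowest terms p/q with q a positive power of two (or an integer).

G(r) = { — | 0 } -> -1
G(rb) = { -1 | 0 } -> -1/2
G(rbr) = { -1 | -1/2 0 } -> -3/4
G(rbrr) = { -1 | -3/4 -1/2 0 } -> -7/8
G(rbrrb) = { -1 -7/8 | -3/4 -1/2 0 } -> -13/16
G(rbrrbb) = { -1 -7/8 -13/16 | -3/4 -1/2 0 } -> -25/32
G(rbrrbbr) = { -1 -7/8 -13/16 | -25/32 -3/4 -1/2 0 } -> -51/64
G(rbrrbbrb) = { -1 -7/8 -13/16 -51/64 | -25/32 -3/4 -1/2 0 } -> -101/128
G(rbrrbbrbb) = { -1 -7/8 -13/16 -51/64 -101/128 | -25/32 -3/4 -1/2 0 } -> -201/256
G(rbrrbbrbbr) = { -1 -7/8 -13/16 -51/64 -101/128 | -201/256 -25/32 -3/4 -1/2 0 } -> -403/512
G(rbrrbbrbbrb) = { -1 -7/8 -13/16 -51/64 -101/128 -403/512 | -201/256 -25/32 -3/4 -1/2 0 } -> -805/1024
G(rbrrbbrbbrbr) = { -1 -7/8 -13/16 -51/64 -101/128 -403/512 | -805/1024 -201/256 -25/32 -3/4 -1/2 0 } -> -1611/2048

-1611/2048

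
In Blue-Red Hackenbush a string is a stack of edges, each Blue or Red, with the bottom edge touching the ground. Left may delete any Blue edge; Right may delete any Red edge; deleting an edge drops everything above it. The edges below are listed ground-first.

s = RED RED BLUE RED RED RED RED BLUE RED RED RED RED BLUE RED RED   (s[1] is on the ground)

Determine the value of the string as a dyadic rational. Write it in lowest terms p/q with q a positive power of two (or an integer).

-16119/8192

Recurse on prefixes of the 15-edge string RED RED BLUE RED RED RED RED BLUE RED RED RED RED BLUE RED RED:
G(R) = { (no moves) | 0 } -> -1
G(RR) = { (no moves) | -1,0 } -> -2
G(RRB) = { -2 | -1,0 } -> -3/2
G(RRBR) = { -2 | -3/2,-1,0 } -> -7/4
G(RRBRR) = { -2 | -7/4,-3/2,-1,0 } -> -15/8
G(RRBRRR) = { -2 | -15/8,-7/4,-3/2,-1,0 } -> -31/16
G(RRBRRRR) = { -2 | -31/16,-15/8,-7/4,-3/2,-1,0 } -> -63/32
G(RRBRRRRB) = { -2,-63/32 | -31/16,-15/8,-7/4,-3/2,-1,0 } -> -125/64
G(RRBRRRRBR) = { -2,-63/32 | -125/64,-31/16,-15/8,-7/4,-3/2,-1,0 } -> -251/128
G(RRBRRRRBRR) = { -2,-63/32 | -251/128,-125/64,-31/16,-15/8,-7/4,-3/2,-1,0 } -> -503/256
G(RRBRRRRBRRR) = { -2,-63/32 | -503/256,-251/128,-125/64,-31/16,-15/8,-7/4,-3/2,-1,0 } -> -1007/512
G(RRBRRRRBRRRR) = { -2,-63/32 | -1007/512,-503/256,-251/128,-125/64,-31/16,-15/8,-7/4,-3/2,-1,0 } -> -2015/1024
G(RRBRRRRBRRRRB) = { -2,-63/32,-2015/1024 | -1007/512,-503/256,-251/128,-125/64,-31/16,-15/8,-7/4,-3/2,-1,0 } -> -4029/2048
G(RRBRRRRBRRRRBR) = { -2,-63/32,-2015/1024 | -4029/2048,-1007/512,-503/256,-251/128,-125/64,-31/16,-15/8,-7/4,-3/2,-1,0 } -> -8059/4096
G(RRBRRRRBRRRRBRR) = { -2,-63/32,-2015/1024 | -8059/4096,-4029/2048,-1007/512,-503/256,-251/128,-125/64,-31/16,-15/8,-7/4,-3/2,-1,0 } -> -16119/8192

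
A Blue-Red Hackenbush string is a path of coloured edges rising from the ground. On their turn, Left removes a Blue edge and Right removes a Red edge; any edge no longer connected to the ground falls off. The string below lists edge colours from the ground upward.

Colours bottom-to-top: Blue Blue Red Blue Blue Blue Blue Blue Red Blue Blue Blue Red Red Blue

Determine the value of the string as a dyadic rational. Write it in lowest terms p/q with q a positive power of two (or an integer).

16243/8192

edge 1 of 15 (Blue): { 0 | (no moves) } so 1
edge 2 of 15 (Blue): { 0,1 | (no moves) } so 2
edge 3 of 15 (Red): { 0,1 | 2 } so 3/2
edge 4 of 15 (Blue): { 0,1,3/2 | 2 } so 7/4
edge 5 of 15 (Blue): { 0,1,3/2,7/4 | 2 } so 15/8
edge 6 of 15 (Blue): { 0,1,3/2,7/4,15/8 | 2 } so 31/16
edge 7 of 15 (Blue): { 0,1,3/2,7/4,15/8,31/16 | 2 } so 63/32
edge 8 of 15 (Blue): { 0,1,3/2,7/4,15/8,31/16,63/32 | 2 } so 127/64
edge 9 of 15 (Red): { 0,1,3/2,7/4,15/8,31/16,63/32 | 127/64,2 } so 253/128
edge 10 of 15 (Blue): { 0,1,3/2,7/4,15/8,31/16,63/32,253/128 | 127/64,2 } so 507/256
edge 11 of 15 (Blue): { 0,1,3/2,7/4,15/8,31/16,63/32,253/128,507/256 | 127/64,2 } so 1015/512
edge 12 of 15 (Blue): { 0,1,3/2,7/4,15/8,31/16,63/32,253/128,507/256,1015/512 | 127/64,2 } so 2031/1024
edge 13 of 15 (Red): { 0,1,3/2,7/4,15/8,31/16,63/32,253/128,507/256,1015/512 | 2031/1024,127/64,2 } so 4061/2048
edge 14 of 15 (Red): { 0,1,3/2,7/4,15/8,31/16,63/32,253/128,507/256,1015/512 | 4061/2048,2031/1024,127/64,2 } so 8121/4096
edge 15 of 15 (Blue): { 0,1,3/2,7/4,15/8,31/16,63/32,253/128,507/256,1015/512,8121/4096 | 4061/2048,2031/1024,127/64,2 } so 16243/8192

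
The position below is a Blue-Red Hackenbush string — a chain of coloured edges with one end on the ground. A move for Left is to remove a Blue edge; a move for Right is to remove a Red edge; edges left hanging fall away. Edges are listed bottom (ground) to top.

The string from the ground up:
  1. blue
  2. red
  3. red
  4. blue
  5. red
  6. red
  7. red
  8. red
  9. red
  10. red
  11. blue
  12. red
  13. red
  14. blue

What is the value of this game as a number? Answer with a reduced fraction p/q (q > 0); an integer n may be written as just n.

Recurse on prefixes of the 14-edge string blue red red blue red red red red red red blue red red blue:
b: Left { 0 }, Right { · } gives simplest 1
br: Left { 0 }, Right { 1 } gives simplest 1/2
brr: Left { 0 }, Right { 1/2,1 } gives simplest 1/4
brrb: Left { 0,1/4 }, Right { 1/2,1 } gives simplest 3/8
brrbr: Left { 0,1/4 }, Right { 3/8,1/2,1 } gives simplest 5/16
brrbrr: Left { 0,1/4 }, Right { 5/16,3/8,1/2,1 } gives simplest 9/32
brrbrrr: Left { 0,1/4 }, Right { 9/32,5/16,3/8,1/2,1 } gives simplest 17/64
brrbrrrr: Left { 0,1/4 }, Right { 17/64,9/32,5/16,3/8,1/2,1 } gives simplest 33/128
brrbrrrrr: Left { 0,1/4 }, Right { 33/128,17/64,9/32,5/16,3/8,1/2,1 } gives simplest 65/256
brrbrrrrrr: Left { 0,1/4 }, Right { 65/256,33/128,17/64,9/32,5/16,3/8,1/2,1 } gives simplest 129/512
brrbrrrrrrb: Left { 0,1/4,129/512 }, Right { 65/256,33/128,17/64,9/32,5/16,3/8,1/2,1 } gives simplest 259/1024
brrbrrrrrrbr: Left { 0,1/4,129/512 }, Right { 259/1024,65/256,33/128,17/64,9/32,5/16,3/8,1/2,1 } gives simplest 517/2048
brrbrrrrrrbrr: Left { 0,1/4,129/512 }, Right { 517/2048,259/1024,65/256,33/128,17/64,9/32,5/16,3/8,1/2,1 } gives simplest 1033/4096
brrbrrrrrrbrrb: Left { 0,1/4,129/512,1033/4096 }, Right { 517/2048,259/1024,65/256,33/128,17/64,9/32,5/16,3/8,1/2,1 } gives simplest 2067/8192

2067/8192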